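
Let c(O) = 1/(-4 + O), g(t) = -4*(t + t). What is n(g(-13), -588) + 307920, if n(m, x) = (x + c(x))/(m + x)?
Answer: 88228049857/286528 ≈ 3.0792e+5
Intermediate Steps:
g(t) = -8*t
n(m, x) = (x + 1/(-4 + x))/(m + x)
n(g(-13), -588) + 307920 = (1 - 588*(-4 - 588))/((-4 - 588)*(-8*(-13) - 588)) + 307920 = (1 - 588*(-592))/((-592)*(104 - 588)) + 307920 = -1/592*(1 + 348096)/(-484) + 307920 = -1/592*(-1/484)*348097 + 307920 = 348097/286528 + 307920 = 88228049857/286528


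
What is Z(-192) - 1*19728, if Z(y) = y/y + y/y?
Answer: -19726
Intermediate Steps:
Z(y) = 2 (Z(y) = 1 + 1 = 2)
Z(-192) - 1*19728 = 2 - 1*19728 = 2 - 19728 = -19726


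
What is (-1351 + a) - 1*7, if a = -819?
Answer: -2177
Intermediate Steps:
(-1351 + a) - 1*7 = (-1351 - 819) - 1*7 = -2170 - 7 = -2177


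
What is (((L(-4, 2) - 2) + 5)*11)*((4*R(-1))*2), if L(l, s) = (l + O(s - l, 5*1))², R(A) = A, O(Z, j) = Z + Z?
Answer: -5896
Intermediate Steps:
O(Z, j) = 2*Z
L(l, s) = (-l + 2*s)² (L(l, s) = (l + 2*(s - l))² = (l + (-2*l + 2*s))² = (-l + 2*s)²)
(((L(-4, 2) - 2) + 5)*11)*((4*R(-1))*2) = ((((-1*(-4) + 2*2)² - 2) + 5)*11)*((4*(-1))*2) = ((((4 + 4)² - 2) + 5)*11)*(-4*2) = (((8² - 2) + 5)*11)*(-8) = (((64 - 2) + 5)*11)*(-8) = ((62 + 5)*11)*(-8) = (67*11)*(-8) = 737*(-8) = -5896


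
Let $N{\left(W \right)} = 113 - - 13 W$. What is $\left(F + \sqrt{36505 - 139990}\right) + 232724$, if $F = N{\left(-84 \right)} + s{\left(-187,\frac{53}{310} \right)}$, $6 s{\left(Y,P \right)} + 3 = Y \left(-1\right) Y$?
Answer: $\frac{677749}{3} + i \sqrt{103485} \approx 2.2592 \cdot 10^{5} + 321.69 i$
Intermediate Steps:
$s{\left(Y,P \right)} = - \frac{1}{2} - \frac{Y^{2}}{6}$ ($s{\left(Y,P \right)} = - \frac{1}{2} + \frac{Y \left(-1\right) Y}{6} = - \frac{1}{2} + \frac{- Y Y}{6} = - \frac{1}{2} + \frac{\left(-1\right) Y^{2}}{6} = - \frac{1}{2} - \frac{Y^{2}}{6}$)
$N{\left(W \right)} = 113 + 13 W$
$F = - \frac{20423}{3}$ ($F = \left(113 + 13 \left(-84\right)\right) - \left(\frac{1}{2} + \frac{\left(-187\right)^{2}}{6}\right) = \left(113 - 1092\right) - \frac{17486}{3} = -979 - \frac{17486}{3} = - \frac{20423}{3} \approx -6807.7$)
$\left(F + \sqrt{36505 - 139990}\right) + 232724 = \left(- \frac{20423}{3} + \sqrt{36505 - 139990}\right) + 232724 = \left(- \frac{20423}{3} + \sqrt{-103485}\right) + 232724 = \left(- \frac{20423}{3} + i \sqrt{103485}\right) + 232724 = \frac{677749}{3} + i \sqrt{103485}$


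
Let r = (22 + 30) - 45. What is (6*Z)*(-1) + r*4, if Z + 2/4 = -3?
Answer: 49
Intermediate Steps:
Z = -7/2 (Z = -½ - 3 = -7/2 ≈ -3.5000)
r = 7 (r = 52 - 45 = 7)
(6*Z)*(-1) + r*4 = (6*(-7/2))*(-1) + 7*4 = -21*(-1) + 28 = 21 + 28 = 49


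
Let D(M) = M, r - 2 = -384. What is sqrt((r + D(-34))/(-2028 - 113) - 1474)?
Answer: 3*I*sqrt(750638882)/2141 ≈ 38.39*I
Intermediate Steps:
r = -382 (r = 2 - 384 = -382)
sqrt((r + D(-34))/(-2028 - 113) - 1474) = sqrt((-382 - 34)/(-2028 - 113) - 1474) = sqrt(-416/(-2141) - 1474) = sqrt(-416*(-1/2141) - 1474) = sqrt(416/2141 - 1474) = sqrt(-3155418/2141) = 3*I*sqrt(750638882)/2141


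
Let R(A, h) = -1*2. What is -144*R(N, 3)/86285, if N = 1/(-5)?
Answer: 288/86285 ≈ 0.0033378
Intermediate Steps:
N = -⅕ ≈ -0.20000
R(A, h) = -2
-144*R(N, 3)/86285 = -144*(-2)/86285 = 288*(1/86285) = 288/86285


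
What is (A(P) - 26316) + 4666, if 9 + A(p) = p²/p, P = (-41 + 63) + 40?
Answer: -21597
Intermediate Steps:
P = 62 (P = 22 + 40 = 62)
A(p) = -9 + p (A(p) = -9 + p²/p = -9 + p)
(A(P) - 26316) + 4666 = ((-9 + 62) - 26316) + 4666 = (53 - 26316) + 4666 = -26263 + 4666 = -21597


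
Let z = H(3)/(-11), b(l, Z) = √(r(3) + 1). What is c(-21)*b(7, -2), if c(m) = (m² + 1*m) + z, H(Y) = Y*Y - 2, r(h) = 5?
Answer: 4613*√6/11 ≈ 1027.2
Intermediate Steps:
H(Y) = -2 + Y² (H(Y) = Y² - 2 = -2 + Y²)
b(l, Z) = √6 (b(l, Z) = √(5 + 1) = √6)
z = -7/11 (z = (-2 + 3²)/(-11) = (-2 + 9)*(-1/11) = 7*(-1/11) = -7/11 ≈ -0.63636)
c(m) = -7/11 + m + m² (c(m) = (m² + 1*m) - 7/11 = (m² + m) - 7/11 = (m + m²) - 7/11 = -7/11 + m + m²)
c(-21)*b(7, -2) = (-7/11 - 21 + (-21)²)*√6 = (-7/11 - 21 + 441)*√6 = 4613*√6/11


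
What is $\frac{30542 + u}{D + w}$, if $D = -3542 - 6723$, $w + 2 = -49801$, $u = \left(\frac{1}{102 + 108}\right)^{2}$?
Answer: $- \frac{1346902201}{2648998800} \approx -0.50846$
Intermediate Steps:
$u = \frac{1}{44100}$ ($u = \left(\frac{1}{210}\right)^{2} = \frac{1}{44100} \approx 2.2676 \cdot 10^{-5}$)
$w = -49803$ ($w = -2 - 49801 = -49803$)
$D = -10265$
$\frac{30542 + u}{D + w} = \frac{30542 + \frac{1}{44100}}{-10265 - 49803} = \frac{1346902201}{44100 \left(-60068\right)} = \frac{1346902201}{44100} \left(- \frac{1}{60068}\right) = - \frac{1346902201}{2648998800}$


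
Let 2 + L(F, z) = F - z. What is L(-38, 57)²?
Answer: 9409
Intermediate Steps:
L(F, z) = -2 + F - z (L(F, z) = -2 + (F - z) = -2 + F - z)
L(-38, 57)² = (-2 - 38 - 1*57)² = (-2 - 38 - 57)² = (-97)² = 9409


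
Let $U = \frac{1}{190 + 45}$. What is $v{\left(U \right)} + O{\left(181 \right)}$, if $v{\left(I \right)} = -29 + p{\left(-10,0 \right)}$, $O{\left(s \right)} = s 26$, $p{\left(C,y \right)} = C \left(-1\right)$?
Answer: $4687$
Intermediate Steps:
$p{\left(C,y \right)} = - C$
$O{\left(s \right)} = 26 s$
$U = \frac{1}{235} \approx 0.0042553$
$v{\left(I \right)} = -19$ ($v{\left(I \right)} = -29 - -10 = -29 + 10 = -19$)
$v{\left(U \right)} + O{\left(181 \right)} = -19 + 26 \cdot 181 = -19 + 4706 = 4687$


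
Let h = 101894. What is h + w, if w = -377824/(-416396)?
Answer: 10607157962/104099 ≈ 1.0189e+5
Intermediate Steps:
w = 94456/104099 (w = -377824*(-1/416396) = 94456/104099 ≈ 0.90737)
h + w = 101894 + 94456/104099 = 10607157962/104099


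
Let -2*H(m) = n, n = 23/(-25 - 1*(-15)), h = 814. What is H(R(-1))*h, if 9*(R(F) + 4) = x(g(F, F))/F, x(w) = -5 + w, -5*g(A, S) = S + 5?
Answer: 9361/10 ≈ 936.10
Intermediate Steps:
g(A, S) = -1 - S/5 (g(A, S) = -(S + 5)/5 = -(5 + S)/5 = -1 - S/5)
R(F) = -4 + (-6 - F/5)/(9*F) (R(F) = -4 + ((-5 + (-1 - F/5))/F)/9 = -4 + ((-6 - F/5)/F)/9 = -4 + (-6 - F/5)/(9*F))
n = -23/10 (n = 23/(-25 + 15) = 23/(-10) = 23*(-1/10) = -23/10 ≈ -2.3000)
H(m) = 23/20 (H(m) = -1/2*(-23/10) = 23/20)
H(R(-1))*h = (23/20)*814 = 9361/10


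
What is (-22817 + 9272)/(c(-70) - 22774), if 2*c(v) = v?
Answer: 4515/7603 ≈ 0.59384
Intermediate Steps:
c(v) = v/2
(-22817 + 9272)/(c(-70) - 22774) = (-22817 + 9272)/((1/2)*(-70) - 22774) = -13545/(-35 - 22774) = -13545/(-22809) = -13545*(-1/22809) = 4515/7603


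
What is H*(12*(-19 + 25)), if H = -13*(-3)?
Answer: 2808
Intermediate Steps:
H = 39
H*(12*(-19 + 25)) = 39*(12*(-19 + 25)) = 39*(12*6) = 39*72 = 2808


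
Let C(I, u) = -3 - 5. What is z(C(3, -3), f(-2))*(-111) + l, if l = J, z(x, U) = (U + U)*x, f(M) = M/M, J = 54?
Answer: 1830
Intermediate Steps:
C(I, u) = -8
f(M) = 1
z(x, U) = 2*U*x (z(x, U) = (2*U)*x = 2*U*x)
l = 54
z(C(3, -3), f(-2))*(-111) + l = (2*1*(-8))*(-111) + 54 = -16*(-111) + 54 = 1776 + 54 = 1830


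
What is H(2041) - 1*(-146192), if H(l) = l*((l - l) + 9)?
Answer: 164561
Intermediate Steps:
H(l) = 9*l (H(l) = l*(0 + 9) = l*9 = 9*l)
H(2041) - 1*(-146192) = 9*2041 - 1*(-146192) = 18369 + 146192 = 164561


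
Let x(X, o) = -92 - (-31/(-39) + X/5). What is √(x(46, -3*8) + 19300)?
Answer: √730004145/195 ≈ 138.56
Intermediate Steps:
x(X, o) = -3619/39 - X/5 (x(X, o) = -92 - (-31*(-1/39) + X*(⅕)) = -92 - (31/39 + X/5) = -92 + (-31/39 - X/5) = -3619/39 - X/5)
√(x(46, -3*8) + 19300) = √((-3619/39 - ⅕*46) + 19300) = √((-3619/39 - 46/5) + 19300) = √(-19889/195 + 19300) = √(3743611/195) = √730004145/195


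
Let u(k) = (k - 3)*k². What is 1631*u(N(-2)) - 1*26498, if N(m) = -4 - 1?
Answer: -352698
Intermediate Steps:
N(m) = -5
u(k) = k²*(-3 + k) (u(k) = (-3 + k)*k² = k²*(-3 + k))
1631*u(N(-2)) - 1*26498 = 1631*((-5)²*(-3 - 5)) - 1*26498 = 1631*(25*(-8)) - 26498 = 1631*(-200) - 26498 = -326200 - 26498 = -352698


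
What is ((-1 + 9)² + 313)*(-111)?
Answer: -41847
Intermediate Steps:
((-1 + 9)² + 313)*(-111) = (8² + 313)*(-111) = (64 + 313)*(-111) = 377*(-111) = -41847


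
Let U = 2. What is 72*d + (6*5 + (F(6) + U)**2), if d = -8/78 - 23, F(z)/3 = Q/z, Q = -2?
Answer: -21221/13 ≈ -1632.4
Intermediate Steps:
F(z) = -6/z (F(z) = 3*(-2/z) = -6/z)
d = -901/39 (d = -8*1/78 - 23 = -4/39 - 23 = -901/39 ≈ -23.103)
72*d + (6*5 + (F(6) + U)**2) = 72*(-901/39) + (6*5 + (-6/6 + 2)**2) = -21624/13 + (30 + (-6*1/6 + 2)**2) = -21624/13 + (30 + (-1 + 2)**2) = -21624/13 + (30 + 1**2) = -21624/13 + (30 + 1) = -21624/13 + 31 = -21221/13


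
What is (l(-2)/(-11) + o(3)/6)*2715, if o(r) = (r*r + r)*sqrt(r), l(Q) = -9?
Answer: 24435/11 + 5430*sqrt(3) ≈ 11626.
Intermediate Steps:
o(r) = sqrt(r)*(r + r**2) (o(r) = (r**2 + r)*sqrt(r) = (r + r**2)*sqrt(r) = sqrt(r)*(r + r**2))
(l(-2)/(-11) + o(3)/6)*2715 = (-9/(-11) + (3**(3/2)*(1 + 3))/6)*2715 = (-9*(-1/11) + ((3*sqrt(3))*4)*(1/6))*2715 = (9/11 + (12*sqrt(3))*(1/6))*2715 = (9/11 + 2*sqrt(3))*2715 = 24435/11 + 5430*sqrt(3)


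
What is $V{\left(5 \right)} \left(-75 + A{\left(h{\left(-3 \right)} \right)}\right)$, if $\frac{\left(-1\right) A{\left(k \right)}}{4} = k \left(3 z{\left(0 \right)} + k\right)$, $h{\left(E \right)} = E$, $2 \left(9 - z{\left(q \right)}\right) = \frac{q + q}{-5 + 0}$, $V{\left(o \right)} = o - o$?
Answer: $0$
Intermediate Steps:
$V{\left(o \right)} = 0$
$z{\left(q \right)} = 9 + \frac{q}{5}$ ($z{\left(q \right)} = 9 - \frac{\left(q + q\right) \frac{1}{-5 + 0}}{2} = 9 - \frac{2 q \frac{1}{-5}}{2} = 9 - \frac{2 q \left(- \frac{1}{5}\right)}{2} = 9 - \frac{\left(- \frac{2}{5}\right) q}{2} = 9 + \frac{q}{5}$)
$A{\left(k \right)} = - 4 k \left(27 + k\right)$ ($A{\left(k \right)} = - 4 k \left(3 \left(9 + \frac{1}{5} \cdot 0\right) + k\right) = - 4 k \left(3 \left(9 + 0\right) + k\right) = - 4 k \left(3 \cdot 9 + k\right) = - 4 k \left(27 + k\right)$)
$V{\left(5 \right)} \left(-75 + A{\left(h{\left(-3 \right)} \right)}\right) = 0 \left(-75 - - 12 \left(27 - 3\right)\right) = 0 \left(-75 - \left(-12\right) 24\right) = 0 \left(-75 + 288\right) = 0 \cdot 213 = 0$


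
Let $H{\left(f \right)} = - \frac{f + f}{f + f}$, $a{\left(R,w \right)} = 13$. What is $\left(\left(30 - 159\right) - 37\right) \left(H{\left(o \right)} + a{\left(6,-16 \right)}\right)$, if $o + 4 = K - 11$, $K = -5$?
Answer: $-1992$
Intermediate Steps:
$o = -20$ ($o = -4 - 16 = -20$)
$H{\left(f \right)} = -1$ ($H{\left(f \right)} = - \frac{2 f}{2 f} = - 2 f \frac{1}{2 f} = \left(-1\right) 1 = -1$)
$\left(\left(30 - 159\right) - 37\right) \left(H{\left(o \right)} + a{\left(6,-16 \right)}\right) = \left(\left(30 - 159\right) - 37\right) \left(-1 + 13\right) = \left(-129 - 37\right) 12 = \left(-166\right) 12 = -1992$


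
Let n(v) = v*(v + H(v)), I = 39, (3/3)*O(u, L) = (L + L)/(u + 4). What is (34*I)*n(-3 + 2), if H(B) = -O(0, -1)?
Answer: 663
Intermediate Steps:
O(u, L) = 2*L/(4 + u) (O(u, L) = (L + L)/(u + 4) = (2*L)/(4 + u) = 2*L/(4 + u))
H(B) = ½ (H(B) = -2*(-1)/(4 + 0) = -2*(-1)/4 = -1*(-½) = ½)
n(v) = v*(½ + v) (n(v) = v*(v + ½) = v*(½ + v))
(34*I)*n(-3 + 2) = (34*39)*((-3 + 2)*(½ + (-3 + 2))) = 1326*(-(½ - 1)) = 1326*(-1*(-½)) = 1326*(½) = 663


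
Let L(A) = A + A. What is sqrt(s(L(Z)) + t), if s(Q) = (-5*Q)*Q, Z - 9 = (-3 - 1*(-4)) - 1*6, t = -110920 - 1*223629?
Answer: I*sqrt(334869) ≈ 578.68*I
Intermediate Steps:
t = -334549 (t = -110920 - 223629 = -334549)
Z = 4 (Z = 9 + ((-3 - 1*(-4)) - 1*6) = 9 + ((-3 + 4) - 6) = 9 + (1 - 6) = 9 - 5 = 4)
L(A) = 2*A
s(Q) = -5*Q**2
sqrt(s(L(Z)) + t) = sqrt(-5*(2*4)**2 - 334549) = sqrt(-5*8**2 - 334549) = sqrt(-5*64 - 334549) = sqrt(-320 - 334549) = sqrt(-334869) = I*sqrt(334869)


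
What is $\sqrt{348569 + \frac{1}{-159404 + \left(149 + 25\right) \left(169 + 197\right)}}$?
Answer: $\frac{7 \sqrt{16294388583030}}{47860} \approx 590.4$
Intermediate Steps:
$\sqrt{348569 + \frac{1}{-159404 + \left(149 + 25\right) \left(169 + 197\right)}} = \sqrt{348569 + \frac{1}{-159404 + 174 \cdot 366}} = \sqrt{348569 + \frac{1}{-159404 + 63684}} = \sqrt{348569 + \frac{1}{-95720}} = \sqrt{348569 - \frac{1}{95720}} = \sqrt{\frac{33365024679}{95720}} = \frac{7 \sqrt{16294388583030}}{47860}$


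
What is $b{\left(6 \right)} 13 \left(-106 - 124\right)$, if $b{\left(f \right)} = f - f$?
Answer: $0$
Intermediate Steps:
$b{\left(f \right)} = 0$
$b{\left(6 \right)} 13 \left(-106 - 124\right) = 0 \cdot 13 \left(-106 - 124\right) = 0 \left(-230\right) = 0$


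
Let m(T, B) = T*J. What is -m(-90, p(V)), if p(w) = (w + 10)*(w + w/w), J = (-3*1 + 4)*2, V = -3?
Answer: 180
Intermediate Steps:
J = 2 (J = (-3 + 4)*2 = 1*2 = 2)
p(w) = (1 + w)*(10 + w) (p(w) = (10 + w)*(w + 1) = (10 + w)*(1 + w) = (1 + w)*(10 + w))
m(T, B) = 2*T (m(T, B) = T*2 = 2*T)
-m(-90, p(V)) = -2*(-90) = -1*(-180) = 180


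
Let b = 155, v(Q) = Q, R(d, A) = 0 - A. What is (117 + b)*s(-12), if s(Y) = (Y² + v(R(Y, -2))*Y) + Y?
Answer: 29376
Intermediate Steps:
R(d, A) = -A
s(Y) = Y² + 3*Y (s(Y) = (Y² + (-1*(-2))*Y) + Y = (Y² + 2*Y) + Y = Y² + 3*Y)
(117 + b)*s(-12) = (117 + 155)*(-12*(3 - 12)) = 272*(-12*(-9)) = 272*108 = 29376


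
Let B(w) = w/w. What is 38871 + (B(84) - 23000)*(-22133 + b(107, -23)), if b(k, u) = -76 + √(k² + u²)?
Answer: 510823662 - 22999*√11978 ≈ 5.0831e+8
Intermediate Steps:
B(w) = 1
38871 + (B(84) - 23000)*(-22133 + b(107, -23)) = 38871 + (1 - 23000)*(-22133 + (-76 + √(107² + (-23)²))) = 38871 - 22999*(-22133 + (-76 + √(11449 + 529))) = 38871 - 22999*(-22133 + (-76 + √11978)) = 38871 - 22999*(-22209 + √11978) = 38871 + (510784791 - 22999*√11978) = 510823662 - 22999*√11978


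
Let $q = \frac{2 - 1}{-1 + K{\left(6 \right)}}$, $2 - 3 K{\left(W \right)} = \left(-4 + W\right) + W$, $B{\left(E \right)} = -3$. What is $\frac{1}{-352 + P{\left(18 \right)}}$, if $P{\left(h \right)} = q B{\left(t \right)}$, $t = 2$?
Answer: $- \frac{1}{351} \approx -0.002849$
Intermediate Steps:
$K{\left(W \right)} = 2 - \frac{2 W}{3}$ ($K{\left(W \right)} = \frac{2}{3} - \frac{\left(-4 + W\right) + W}{3} = \frac{2}{3} - \frac{-4 + 2 W}{3} = \frac{2}{3} - \left(- \frac{4}{3} + \frac{2 W}{3}\right) = 2 - \frac{2 W}{3}$)
$q = - \frac{1}{3}$ ($q = \frac{2 - 1}{-1 + \left(2 - 4\right)} = 1 \frac{1}{-1 + \left(2 - 4\right)} = 1 \frac{1}{-1 - 2} = 1 \frac{1}{-3} = 1 \left(- \frac{1}{3}\right) = - \frac{1}{3} \approx -0.33333$)
$P{\left(h \right)} = 1$ ($P{\left(h \right)} = \left(- \frac{1}{3}\right) \left(-3\right) = 1$)
$\frac{1}{-352 + P{\left(18 \right)}} = \frac{1}{-352 + 1} = \frac{1}{-351} = - \frac{1}{351}$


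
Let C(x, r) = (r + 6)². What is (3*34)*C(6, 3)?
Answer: 8262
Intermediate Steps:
C(x, r) = (6 + r)²
(3*34)*C(6, 3) = (3*34)*(6 + 3)² = 102*9² = 102*81 = 8262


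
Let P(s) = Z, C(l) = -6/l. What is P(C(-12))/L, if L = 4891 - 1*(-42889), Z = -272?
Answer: -68/11945 ≈ -0.0056928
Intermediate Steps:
P(s) = -272
L = 47780 (L = 4891 + 42889 = 47780)
P(C(-12))/L = -272/47780 = -272*1/47780 = -68/11945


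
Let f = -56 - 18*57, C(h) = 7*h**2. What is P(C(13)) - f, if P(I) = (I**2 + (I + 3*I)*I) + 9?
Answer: 6998536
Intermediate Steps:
f = -1082 (f = -56 - 1026 = -1082)
P(I) = 9 + 5*I**2 (P(I) = (I**2 + (4*I)*I) + 9 = (I**2 + 4*I**2) + 9 = 5*I**2 + 9 = 9 + 5*I**2)
P(C(13)) - f = (9 + 5*(7*13**2)**2) - 1*(-1082) = (9 + 5*(7*169)**2) + 1082 = (9 + 5*1183**2) + 1082 = (9 + 5*1399489) + 1082 = (9 + 6997445) + 1082 = 6997454 + 1082 = 6998536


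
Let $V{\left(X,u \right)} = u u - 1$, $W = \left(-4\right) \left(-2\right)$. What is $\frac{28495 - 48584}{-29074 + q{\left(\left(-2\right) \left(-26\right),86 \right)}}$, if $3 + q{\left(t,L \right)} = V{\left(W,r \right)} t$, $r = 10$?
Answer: $\frac{20089}{23929} \approx 0.83953$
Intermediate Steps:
$W = 8$
$V{\left(X,u \right)} = -1 + u^{2}$ ($V{\left(X,u \right)} = u^{2} - 1 = -1 + u^{2}$)
$q{\left(t,L \right)} = -3 + 99 t$ ($q{\left(t,L \right)} = -3 + \left(-1 + 10^{2}\right) t = -3 + \left(-1 + 100\right) t = -3 + 99 t$)
$\frac{28495 - 48584}{-29074 + q{\left(\left(-2\right) \left(-26\right),86 \right)}} = \frac{28495 - 48584}{-29074 - \left(3 - 99 \left(\left(-2\right) \left(-26\right)\right)\right)} = - \frac{20089}{-29074 + \left(-3 + 99 \cdot 52\right)} = - \frac{20089}{-29074 + \left(-3 + 5148\right)} = - \frac{20089}{-29074 + 5145} = - \frac{20089}{-23929} = \left(-20089\right) \left(- \frac{1}{23929}\right) = \frac{20089}{23929}$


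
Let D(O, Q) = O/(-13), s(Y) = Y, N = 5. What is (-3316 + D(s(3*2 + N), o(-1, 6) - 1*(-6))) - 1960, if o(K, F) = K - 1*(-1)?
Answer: -68599/13 ≈ -5276.8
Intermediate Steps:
o(K, F) = 1 + K (o(K, F) = K + 1 = 1 + K)
D(O, Q) = -O/13 (D(O, Q) = O*(-1/13) = -O/13)
(-3316 + D(s(3*2 + N), o(-1, 6) - 1*(-6))) - 1960 = (-3316 - (3*2 + 5)/13) - 1960 = (-3316 - (6 + 5)/13) - 1960 = (-3316 - 1/13*11) - 1960 = (-3316 - 11/13) - 1960 = -43119/13 - 1960 = -68599/13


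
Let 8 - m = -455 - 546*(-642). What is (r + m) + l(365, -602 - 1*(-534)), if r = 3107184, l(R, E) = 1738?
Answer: 2758853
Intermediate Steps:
m = -350069 (m = 8 - (-455 - 546*(-642)) = 8 - (-455 + 350532) = 8 - 1*350077 = 8 - 350077 = -350069)
(r + m) + l(365, -602 - 1*(-534)) = (3107184 - 350069) + 1738 = 2757115 + 1738 = 2758853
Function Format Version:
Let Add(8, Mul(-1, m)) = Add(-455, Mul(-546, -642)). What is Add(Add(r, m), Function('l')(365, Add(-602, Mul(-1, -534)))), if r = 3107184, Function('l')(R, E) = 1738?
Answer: 2758853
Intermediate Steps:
m = -350069 (m = Add(8, Mul(-1, Add(-455, Mul(-546, -642)))) = Add(8, Mul(-1, Add(-455, 350532))) = Add(8, Mul(-1, 350077)) = Add(8, -350077) = -350069)
Add(Add(r, m), Function('l')(365, Add(-602, Mul(-1, -534)))) = Add(Add(3107184, -350069), 1738) = Add(2757115, 1738) = 2758853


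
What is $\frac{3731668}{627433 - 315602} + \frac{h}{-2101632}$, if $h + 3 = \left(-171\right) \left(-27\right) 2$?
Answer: $\frac{201018317185}{16803948928} \approx 11.963$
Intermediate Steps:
$h = 9231$ ($h = -3 + \left(-171\right) \left(-27\right) 2 = -3 + 4617 \cdot 2 = -3 + 9234 = 9231$)
$\frac{3731668}{627433 - 315602} + \frac{h}{-2101632} = \frac{3731668}{627433 - 315602} + \frac{9231}{-2101632} = \frac{3731668}{627433 - 315602} + 9231 \left(- \frac{1}{2101632}\right) = \frac{3731668}{311831} - \frac{3077}{700544} = \frac{201018317185}{16803948928}$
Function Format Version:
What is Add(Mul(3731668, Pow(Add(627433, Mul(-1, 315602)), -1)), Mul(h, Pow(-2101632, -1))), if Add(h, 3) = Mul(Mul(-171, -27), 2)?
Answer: Rational(201018317185, 16803948928) ≈ 11.963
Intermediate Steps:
h = 9231 (h = Add(-3, Mul(Mul(-171, -27), 2)) = Add(-3, Mul(4617, 2)) = Add(-3, 9234) = 9231)
Add(Mul(3731668, Pow(Add(627433, Mul(-1, 315602)), -1)), Mul(h, Pow(-2101632, -1))) = Add(Mul(3731668, Pow(Add(627433, Mul(-1, 315602)), -1)), Mul(9231, Pow(-2101632, -1))) = Add(Mul(3731668, Pow(Add(627433, -315602), -1)), Mul(9231, Rational(-1, 2101632))) = Add(Mul(3731668, Pow(311831, -1)), Rational(-3077, 700544)) = Add(Mul(3731668, Rational(1, 311831)), Rational(-3077, 700544)) = Add(Rational(3731668, 311831), Rational(-3077, 700544)) = Rational(201018317185, 16803948928)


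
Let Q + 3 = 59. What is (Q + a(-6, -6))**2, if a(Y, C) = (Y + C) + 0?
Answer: 1936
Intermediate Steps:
Q = 56 (Q = -3 + 59 = 56)
a(Y, C) = C + Y (a(Y, C) = (C + Y) + 0 = C + Y)
(Q + a(-6, -6))**2 = (56 + (-6 - 6))**2 = (56 - 12)**2 = 44**2 = 1936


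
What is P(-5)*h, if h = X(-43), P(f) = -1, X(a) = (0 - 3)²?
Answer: -9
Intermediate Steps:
X(a) = 9 (X(a) = (-3)² = 9)
h = 9
P(-5)*h = -1*9 = -9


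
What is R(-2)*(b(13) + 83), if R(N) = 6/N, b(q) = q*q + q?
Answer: -795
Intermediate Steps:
b(q) = q + q² (b(q) = q² + q = q + q²)
R(-2)*(b(13) + 83) = (6/(-2))*(13*(1 + 13) + 83) = (6*(-½))*(13*14 + 83) = -3*(182 + 83) = -3*265 = -795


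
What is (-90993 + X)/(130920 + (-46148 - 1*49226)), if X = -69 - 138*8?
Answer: -46083/17773 ≈ -2.5929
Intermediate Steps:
X = -1173 (X = -69 - 1104 = -1173)
(-90993 + X)/(130920 + (-46148 - 1*49226)) = (-90993 - 1173)/(130920 + (-46148 - 1*49226)) = -92166/(130920 + (-46148 - 49226)) = -92166/(130920 - 95374) = -92166/35546 = -92166*1/35546 = -46083/17773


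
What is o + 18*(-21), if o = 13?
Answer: -365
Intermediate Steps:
o + 18*(-21) = 13 + 18*(-21) = 13 - 378 = -365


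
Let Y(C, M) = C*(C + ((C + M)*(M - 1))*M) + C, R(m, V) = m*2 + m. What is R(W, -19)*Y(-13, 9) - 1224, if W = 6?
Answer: 68976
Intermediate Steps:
R(m, V) = 3*m (R(m, V) = 2*m + m = 3*m)
Y(C, M) = C + C*(C + M*(-1 + M)*(C + M)) (Y(C, M) = C*(C + ((C + M)*(-1 + M))*M) + C = C*(C + ((-1 + M)*(C + M))*M) + C = C*(C + M*(-1 + M)*(C + M)) + C = C + C*(C + M*(-1 + M)*(C + M)))
R(W, -19)*Y(-13, 9) - 1224 = (3*6)*(-13*(1 - 13 + 9**3 - 1*9**2 - 13*9**2 - 1*(-13)*9)) - 1224 = 18*(-13*(1 - 13 + 729 - 1*81 - 13*81 + 117)) - 1224 = 18*(-13*(1 - 13 + 729 - 81 - 1053 + 117)) - 1224 = 18*(-13*(-300)) - 1224 = 18*3900 - 1224 = 70200 - 1224 = 68976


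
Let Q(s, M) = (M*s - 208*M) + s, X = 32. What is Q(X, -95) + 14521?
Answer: 31273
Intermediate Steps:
Q(s, M) = s - 208*M + M*s (Q(s, M) = (-208*M + M*s) + s = s - 208*M + M*s)
Q(X, -95) + 14521 = (32 - 208*(-95) - 95*32) + 14521 = (32 + 19760 - 3040) + 14521 = 16752 + 14521 = 31273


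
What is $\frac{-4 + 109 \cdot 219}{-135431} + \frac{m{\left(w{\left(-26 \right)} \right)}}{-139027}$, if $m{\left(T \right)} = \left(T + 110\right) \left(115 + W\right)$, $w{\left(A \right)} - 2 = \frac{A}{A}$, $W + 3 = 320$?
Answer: $- \frac{9929357105}{18828565637} \approx -0.52736$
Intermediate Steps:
$W = 317$ ($W = -3 + 320 = 317$)
$w{\left(A \right)} = 3$ ($w{\left(A \right)} = 2 + \frac{A}{A} = 2 + 1 = 3$)
$m{\left(T \right)} = 47520 + 432 T$ ($m{\left(T \right)} = \left(T + 110\right) \left(115 + 317\right) = \left(110 + T\right) 432 = 47520 + 432 T$)
$\frac{-4 + 109 \cdot 219}{-135431} + \frac{m{\left(w{\left(-26 \right)} \right)}}{-139027} = \frac{-4 + 109 \cdot 219}{-135431} + \frac{47520 + 432 \cdot 3}{-139027} = \left(-4 + 23871\right) \left(- \frac{1}{135431}\right) + \left(47520 + 1296\right) \left(- \frac{1}{139027}\right) = 23867 \left(- \frac{1}{135431}\right) + 48816 \left(- \frac{1}{139027}\right) = - \frac{23867}{135431} - \frac{48816}{139027} = - \frac{9929357105}{18828565637}$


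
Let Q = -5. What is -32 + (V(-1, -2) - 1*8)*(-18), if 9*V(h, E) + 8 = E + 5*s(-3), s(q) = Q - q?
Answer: 152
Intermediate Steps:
s(q) = -5 - q
V(h, E) = -2 + E/9 (V(h, E) = -8/9 + (E + 5*(-5 - 1*(-3)))/9 = -8/9 + (E + 5*(-5 + 3))/9 = -8/9 + (E + 5*(-2))/9 = -8/9 + (E - 10)/9 = -8/9 + (-10 + E)/9 = -8/9 + (-10/9 + E/9) = -2 + E/9)
-32 + (V(-1, -2) - 1*8)*(-18) = -32 + ((-2 + (1/9)*(-2)) - 1*8)*(-18) = -32 + ((-2 - 2/9) - 8)*(-18) = -32 + (-20/9 - 8)*(-18) = -32 - 92/9*(-18) = -32 + 184 = 152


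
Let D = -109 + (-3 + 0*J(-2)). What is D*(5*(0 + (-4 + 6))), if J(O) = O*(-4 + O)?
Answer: -1120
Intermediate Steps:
D = -112 (D = -109 + (-3 + 0*(-2*(-4 - 2))) = -109 + (-3 + 0*(-2*(-6))) = -109 + (-3 + 0*12) = -109 + (-3 + 0) = -109 - 3 = -112)
D*(5*(0 + (-4 + 6))) = -560*(0 + (-4 + 6)) = -560*(0 + 2) = -560*2 = -112*10 = -1120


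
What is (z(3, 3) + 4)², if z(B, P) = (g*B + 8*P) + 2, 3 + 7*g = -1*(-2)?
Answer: 42849/49 ≈ 874.47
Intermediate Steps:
g = -⅐ (g = -3/7 + (-1*(-2))/7 = -3/7 + (⅐)*2 = -3/7 + 2/7 = -⅐ ≈ -0.14286)
z(B, P) = 2 + 8*P - B/7 (z(B, P) = (-B/7 + 8*P) + 2 = (8*P - B/7) + 2 = 2 + 8*P - B/7)
(z(3, 3) + 4)² = ((2 + 8*3 - ⅐*3) + 4)² = ((2 + 24 - 3/7) + 4)² = (179/7 + 4)² = (207/7)² = 42849/49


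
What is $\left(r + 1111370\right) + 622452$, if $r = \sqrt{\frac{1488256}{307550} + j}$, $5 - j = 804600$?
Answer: $1733822 + \frac{i \sqrt{761037715633547}}{30755} \approx 1.7338 \cdot 10^{6} + 896.99 i$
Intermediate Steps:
$j = -804595$ ($j = 5 - 804600 = -804595$)
$r = \frac{i \sqrt{761037715633547}}{30755}$ ($r = \sqrt{\frac{1488256}{307550} - 804595} = \sqrt{1488256 \cdot \frac{1}{307550} - 804595} = \sqrt{\frac{744128}{153775} - 804595} = \sqrt{- \frac{123725851997}{153775}} = \frac{i \sqrt{761037715633547}}{30755} \approx 896.99 i$)
$\left(r + 1111370\right) + 622452 = \left(\frac{i \sqrt{761037715633547}}{30755} + 1111370\right) + 622452 = \left(1111370 + \frac{i \sqrt{761037715633547}}{30755}\right) + 622452 = 1733822 + \frac{i \sqrt{761037715633547}}{30755}$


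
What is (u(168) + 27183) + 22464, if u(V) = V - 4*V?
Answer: 49143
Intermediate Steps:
u(V) = -3*V
(u(168) + 27183) + 22464 = (-3*168 + 27183) + 22464 = (-504 + 27183) + 22464 = 26679 + 22464 = 49143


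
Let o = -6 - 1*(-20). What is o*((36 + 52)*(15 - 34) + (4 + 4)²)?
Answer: -22512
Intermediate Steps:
o = 14 (o = -6 + 20 = 14)
o*((36 + 52)*(15 - 34) + (4 + 4)²) = 14*((36 + 52)*(15 - 34) + (4 + 4)²) = 14*(88*(-19) + 8²) = 14*(-1672 + 64) = 14*(-1608) = -22512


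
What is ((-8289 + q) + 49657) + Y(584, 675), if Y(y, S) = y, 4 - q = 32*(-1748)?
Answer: 97892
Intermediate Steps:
q = 55940 (q = 4 - 32*(-1748) = 4 - 1*(-55936) = 4 + 55936 = 55940)
((-8289 + q) + 49657) + Y(584, 675) = ((-8289 + 55940) + 49657) + 584 = (47651 + 49657) + 584 = 97308 + 584 = 97892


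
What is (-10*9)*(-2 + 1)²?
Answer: -90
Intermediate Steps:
(-10*9)*(-2 + 1)² = -90*(-1)² = -90*1 = -90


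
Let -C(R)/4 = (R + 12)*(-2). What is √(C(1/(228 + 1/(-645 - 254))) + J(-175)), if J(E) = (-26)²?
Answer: 6*√900988770019/204971 ≈ 27.786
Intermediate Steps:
C(R) = 96 + 8*R (C(R) = -4*(R + 12)*(-2) = -4*(12 + R)*(-2) = -4*(-24 - 2*R) = 96 + 8*R)
J(E) = 676
√(C(1/(228 + 1/(-645 - 254))) + J(-175)) = √((96 + 8/(228 + 1/(-645 - 254))) + 676) = √((96 + 8/(228 + 1/(-899))) + 676) = √((96 + 8/(228 - 1/899)) + 676) = √((96 + 8/(204971/899)) + 676) = √((96 + 8*(899/204971)) + 676) = √((96 + 7192/204971) + 676) = √(19684408/204971 + 676) = √(158244804/204971) = 6*√900988770019/204971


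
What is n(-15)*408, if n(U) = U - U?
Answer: 0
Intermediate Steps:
n(U) = 0
n(-15)*408 = 0*408 = 0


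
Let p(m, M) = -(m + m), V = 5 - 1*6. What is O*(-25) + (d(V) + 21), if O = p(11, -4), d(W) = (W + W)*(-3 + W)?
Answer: 579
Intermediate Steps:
V = -1 (V = 5 - 6 = -1)
d(W) = 2*W*(-3 + W) (d(W) = (2*W)*(-3 + W) = 2*W*(-3 + W))
p(m, M) = -2*m
O = -22 (O = -2*11 = -22)
O*(-25) + (d(V) + 21) = -22*(-25) + (2*(-1)*(-3 - 1) + 21) = 550 + (2*(-1)*(-4) + 21) = 550 + (8 + 21) = 550 + 29 = 579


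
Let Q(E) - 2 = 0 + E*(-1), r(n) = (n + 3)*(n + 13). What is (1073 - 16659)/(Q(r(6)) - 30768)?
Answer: 15586/30937 ≈ 0.50380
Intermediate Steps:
r(n) = (3 + n)*(13 + n)
Q(E) = 2 - E (Q(E) = 2 + (0 + E*(-1)) = 2 + (0 - E) = 2 - E)
(1073 - 16659)/(Q(r(6)) - 30768) = (1073 - 16659)/((2 - (39 + 6² + 16*6)) - 30768) = -15586/((2 - (39 + 36 + 96)) - 30768) = -15586/((2 - 1*171) - 30768) = -15586/((2 - 171) - 30768) = -15586/(-169 - 30768) = -15586/(-30937) = -15586*(-1/30937) = 15586/30937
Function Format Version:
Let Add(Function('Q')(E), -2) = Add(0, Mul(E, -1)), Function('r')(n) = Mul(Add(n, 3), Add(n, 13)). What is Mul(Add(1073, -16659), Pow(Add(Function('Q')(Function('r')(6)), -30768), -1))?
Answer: Rational(15586, 30937) ≈ 0.50380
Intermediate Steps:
Function('r')(n) = Mul(Add(3, n), Add(13, n))
Function('Q')(E) = Add(2, Mul(-1, E)) (Function('Q')(E) = Add(2, Add(0, Mul(E, -1))) = Add(2, Add(0, Mul(-1, E))) = Add(2, Mul(-1, E)))
Mul(Add(1073, -16659), Pow(Add(Function('Q')(Function('r')(6)), -30768), -1)) = Mul(Add(1073, -16659), Pow(Add(Add(2, Mul(-1, Add(39, Pow(6, 2), Mul(16, 6)))), -30768), -1)) = Mul(-15586, Pow(Add(Add(2, Mul(-1, Add(39, 36, 96))), -30768), -1)) = Mul(-15586, Pow(Add(Add(2, Mul(-1, 171)), -30768), -1)) = Mul(-15586, Pow(Add(Add(2, -171), -30768), -1)) = Mul(-15586, Pow(Add(-169, -30768), -1)) = Mul(-15586, Pow(-30937, -1)) = Mul(-15586, Rational(-1, 30937)) = Rational(15586, 30937)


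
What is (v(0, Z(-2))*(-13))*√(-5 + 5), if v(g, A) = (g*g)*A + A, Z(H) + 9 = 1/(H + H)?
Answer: 0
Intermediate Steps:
Z(H) = -9 + 1/(2*H) (Z(H) = -9 + 1/(H + H) = -9 + 1/(2*H))
v(g, A) = A + A*g² (v(g, A) = g²*A + A = A*g² + A = A + A*g²)
(v(0, Z(-2))*(-13))*√(-5 + 5) = (((-9 + (½)/(-2))*(1 + 0²))*(-13))*√(-5 + 5) = (((-9 + (½)*(-½))*(1 + 0))*(-13))*√0 = (((-9 - ¼)*1)*(-13))*0 = (-37/4*1*(-13))*0 = -37/4*(-13)*0 = (481/4)*0 = 0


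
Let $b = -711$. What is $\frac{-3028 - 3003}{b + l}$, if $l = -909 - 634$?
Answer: $\frac{6031}{2254} \approx 2.6757$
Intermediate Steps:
$l = -1543$
$\frac{-3028 - 3003}{b + l} = \frac{-3028 - 3003}{-711 - 1543} = - \frac{6031}{-2254} = \left(-6031\right) \left(- \frac{1}{2254}\right) = \frac{6031}{2254}$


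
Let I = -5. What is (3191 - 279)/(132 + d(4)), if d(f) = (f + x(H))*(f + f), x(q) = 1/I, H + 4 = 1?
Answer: 520/29 ≈ 17.931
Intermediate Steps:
H = -3 (H = -4 + 1 = -3)
x(q) = -⅕ (x(q) = 1/(-5) = -⅕)
d(f) = 2*f*(-⅕ + f) (d(f) = (f - ⅕)*(f + f) = (-⅕ + f)*(2*f) = 2*f*(-⅕ + f))
(3191 - 279)/(132 + d(4)) = (3191 - 279)/(132 + (⅖)*4*(-1 + 5*4)) = 2912/(132 + (⅖)*4*(-1 + 20)) = 2912/(132 + (⅖)*4*19) = 2912/(132 + 152/5) = 2912/(812/5) = 2912*(5/812) = 520/29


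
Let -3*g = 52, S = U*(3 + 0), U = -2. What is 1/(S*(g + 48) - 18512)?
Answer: -1/18696 ≈ -5.3487e-5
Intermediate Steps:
S = -6 (S = -2*(3 + 0) = -2*3 = -6)
g = -52/3 (g = -⅓*52 = -52/3 ≈ -17.333)
1/(S*(g + 48) - 18512) = 1/(-6*(-52/3 + 48) - 18512) = 1/(-6*92/3 - 18512) = 1/(-184 - 18512) = 1/(-18696) = -1/18696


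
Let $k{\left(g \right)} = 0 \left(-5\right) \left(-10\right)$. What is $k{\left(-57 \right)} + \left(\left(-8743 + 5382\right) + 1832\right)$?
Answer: $-1529$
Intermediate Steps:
$k{\left(g \right)} = 0$ ($k{\left(g \right)} = 0 \left(-10\right) = 0$)
$k{\left(-57 \right)} + \left(\left(-8743 + 5382\right) + 1832\right) = 0 + \left(\left(-8743 + 5382\right) + 1832\right) = 0 + \left(-3361 + 1832\right) = 0 - 1529 = -1529$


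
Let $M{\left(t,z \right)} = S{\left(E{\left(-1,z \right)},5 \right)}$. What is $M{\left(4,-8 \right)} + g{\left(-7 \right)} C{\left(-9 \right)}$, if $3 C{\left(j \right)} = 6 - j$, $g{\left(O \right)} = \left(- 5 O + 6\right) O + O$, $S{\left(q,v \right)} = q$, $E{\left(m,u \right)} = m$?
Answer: $-1471$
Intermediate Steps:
$g{\left(O \right)} = O + O \left(6 - 5 O\right)$ ($g{\left(O \right)} = \left(6 - 5 O\right) O + O = O \left(6 - 5 O\right) + O = O + O \left(6 - 5 O\right)$)
$M{\left(t,z \right)} = -1$
$C{\left(j \right)} = 2 - \frac{j}{3}$ ($C{\left(j \right)} = \frac{6 - j}{3} = 2 - \frac{j}{3}$)
$M{\left(4,-8 \right)} + g{\left(-7 \right)} C{\left(-9 \right)} = -1 + - 7 \left(7 - -35\right) \left(2 - -3\right) = -1 + - 7 \left(7 + 35\right) \left(2 + 3\right) = -1 + \left(-7\right) 42 \cdot 5 = -1 - 1470 = -1471$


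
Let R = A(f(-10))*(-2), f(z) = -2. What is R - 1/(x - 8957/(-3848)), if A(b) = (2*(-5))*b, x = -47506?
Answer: -562443184/14061087 ≈ -40.000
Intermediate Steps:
A(b) = -10*b
R = -40 (R = -10*(-2)*(-2) = 20*(-2) = -40)
R - 1/(x - 8957/(-3848)) = -40 - 1/(-47506 - 8957/(-3848)) = -40 - 1/(-47506 - 8957*(-1/3848)) = -40 - 1/(-47506 + 689/296) = -40 - 1/(-14061087/296) = -40 - 1*(-296/14061087) = -40 + 296/14061087 = -562443184/14061087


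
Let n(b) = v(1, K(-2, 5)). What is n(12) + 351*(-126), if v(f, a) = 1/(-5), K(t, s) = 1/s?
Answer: -221131/5 ≈ -44226.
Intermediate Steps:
v(f, a) = -⅕
n(b) = -⅕
n(12) + 351*(-126) = -⅕ + 351*(-126) = -⅕ - 44226 = -221131/5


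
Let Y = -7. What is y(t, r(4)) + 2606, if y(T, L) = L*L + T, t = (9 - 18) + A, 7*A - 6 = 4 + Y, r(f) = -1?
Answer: 18189/7 ≈ 2598.4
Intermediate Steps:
A = 3/7 (A = 6/7 + (4 - 7)/7 = 6/7 + (1/7)*(-3) = 6/7 - 3/7 = 3/7 ≈ 0.42857)
t = -60/7 (t = (9 - 18) + 3/7 = -9 + 3/7 = -60/7 ≈ -8.5714)
y(T, L) = T + L**2 (y(T, L) = L**2 + T = T + L**2)
y(t, r(4)) + 2606 = (-60/7 + (-1)**2) + 2606 = (-60/7 + 1) + 2606 = -53/7 + 2606 = 18189/7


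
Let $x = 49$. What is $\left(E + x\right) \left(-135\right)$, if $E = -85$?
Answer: $4860$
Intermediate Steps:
$\left(E + x\right) \left(-135\right) = \left(-85 + 49\right) \left(-135\right) = \left(-36\right) \left(-135\right) = 4860$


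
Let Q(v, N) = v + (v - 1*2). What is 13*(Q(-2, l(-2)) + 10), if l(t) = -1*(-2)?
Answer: 52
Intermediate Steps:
l(t) = 2
Q(v, N) = -2 + 2*v (Q(v, N) = v + (v - 2) = v + (-2 + v) = -2 + 2*v)
13*(Q(-2, l(-2)) + 10) = 13*((-2 + 2*(-2)) + 10) = 13*((-2 - 4) + 10) = 13*(-6 + 10) = 13*4 = 52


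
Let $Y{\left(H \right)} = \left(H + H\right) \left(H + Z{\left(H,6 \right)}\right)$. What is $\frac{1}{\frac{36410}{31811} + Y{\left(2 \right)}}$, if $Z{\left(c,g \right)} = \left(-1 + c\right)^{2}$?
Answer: $\frac{31811}{418142} \approx 0.076077$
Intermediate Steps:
$Y{\left(H \right)} = 2 H \left(H + \left(-1 + H\right)^{2}\right)$ ($Y{\left(H \right)} = \left(H + H\right) \left(H + \left(-1 + H\right)^{2}\right) = 2 H \left(H + \left(-1 + H\right)^{2}\right)$)
$\frac{1}{\frac{36410}{31811} + Y{\left(2 \right)}} = \frac{1}{\frac{36410}{31811} + 2 \cdot 2 \left(2 + \left(-1 + 2\right)^{2}\right)} = \frac{1}{36410 \cdot \frac{1}{31811} + 2 \cdot 2 \left(2 + 1^{2}\right)} = \frac{1}{\frac{36410}{31811} + 2 \cdot 2 \left(2 + 1\right)} = \frac{1}{\frac{36410}{31811} + 2 \cdot 2 \cdot 3} = \frac{1}{\frac{36410}{31811} + 12} = \frac{1}{\frac{418142}{31811}} = \frac{31811}{418142}$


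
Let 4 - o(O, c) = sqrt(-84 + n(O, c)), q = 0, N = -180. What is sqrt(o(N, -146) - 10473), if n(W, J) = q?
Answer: sqrt(-10469 - 2*I*sqrt(21)) ≈ 0.0448 - 102.32*I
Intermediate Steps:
n(W, J) = 0
o(O, c) = 4 - 2*I*sqrt(21) (o(O, c) = 4 - sqrt(-84 + 0) = 4 - sqrt(-84) = 4 - 2*I*sqrt(21))
sqrt(o(N, -146) - 10473) = sqrt((4 - 2*I*sqrt(21)) - 10473) = sqrt(-10469 - 2*I*sqrt(21))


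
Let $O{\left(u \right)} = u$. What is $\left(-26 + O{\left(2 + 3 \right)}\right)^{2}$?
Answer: $441$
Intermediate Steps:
$\left(-26 + O{\left(2 + 3 \right)}\right)^{2} = \left(-26 + \left(2 + 3\right)\right)^{2} = \left(-26 + 5\right)^{2} = \left(-21\right)^{2} = 441$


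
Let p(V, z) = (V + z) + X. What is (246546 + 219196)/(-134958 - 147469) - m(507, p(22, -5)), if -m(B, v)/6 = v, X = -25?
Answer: -14022238/282427 ≈ -49.649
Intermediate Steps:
p(V, z) = -25 + V + z (p(V, z) = (V + z) - 25 = -25 + V + z)
m(B, v) = -6*v
(246546 + 219196)/(-134958 - 147469) - m(507, p(22, -5)) = (246546 + 219196)/(-134958 - 147469) - (-6)*(-25 + 22 - 5) = 465742/(-282427) - (-6)*(-8) = 465742*(-1/282427) - 1*48 = -465742/282427 - 48 = -14022238/282427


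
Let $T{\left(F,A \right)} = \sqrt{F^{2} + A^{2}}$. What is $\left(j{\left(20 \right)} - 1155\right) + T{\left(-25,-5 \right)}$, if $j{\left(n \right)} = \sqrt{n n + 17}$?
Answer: $-1155 + \sqrt{417} + 5 \sqrt{26} \approx -1109.1$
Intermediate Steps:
$j{\left(n \right)} = \sqrt{17 + n^{2}}$ ($j{\left(n \right)} = \sqrt{n^{2} + 17} = \sqrt{17 + n^{2}}$)
$T{\left(F,A \right)} = \sqrt{A^{2} + F^{2}}$
$\left(j{\left(20 \right)} - 1155\right) + T{\left(-25,-5 \right)} = \left(\sqrt{17 + 20^{2}} - 1155\right) + \sqrt{\left(-5\right)^{2} + \left(-25\right)^{2}} = \left(\sqrt{17 + 400} - 1155\right) + \sqrt{25 + 625} = \left(\sqrt{417} - 1155\right) + \sqrt{650} = \left(-1155 + \sqrt{417}\right) + 5 \sqrt{26} = -1155 + \sqrt{417} + 5 \sqrt{26}$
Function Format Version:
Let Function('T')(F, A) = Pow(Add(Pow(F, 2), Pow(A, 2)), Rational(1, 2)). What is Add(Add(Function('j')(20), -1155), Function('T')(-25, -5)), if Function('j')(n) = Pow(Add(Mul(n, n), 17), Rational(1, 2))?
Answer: Add(-1155, Pow(417, Rational(1, 2)), Mul(5, Pow(26, Rational(1, 2)))) ≈ -1109.1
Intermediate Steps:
Function('j')(n) = Pow(Add(17, Pow(n, 2)), Rational(1, 2)) (Function('j')(n) = Pow(Add(Pow(n, 2), 17), Rational(1, 2)) = Pow(Add(17, Pow(n, 2)), Rational(1, 2)))
Function('T')(F, A) = Pow(Add(Pow(A, 2), Pow(F, 2)), Rational(1, 2))
Add(Add(Function('j')(20), -1155), Function('T')(-25, -5)) = Add(Add(Pow(Add(17, Pow(20, 2)), Rational(1, 2)), -1155), Pow(Add(Pow(-5, 2), Pow(-25, 2)), Rational(1, 2))) = Add(Add(Pow(Add(17, 400), Rational(1, 2)), -1155), Pow(Add(25, 625), Rational(1, 2))) = Add(Add(Pow(417, Rational(1, 2)), -1155), Pow(650, Rational(1, 2))) = Add(Add(-1155, Pow(417, Rational(1, 2))), Mul(5, Pow(26, Rational(1, 2)))) = Add(-1155, Pow(417, Rational(1, 2)), Mul(5, Pow(26, Rational(1, 2))))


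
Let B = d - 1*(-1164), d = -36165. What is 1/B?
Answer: -1/35001 ≈ -2.8571e-5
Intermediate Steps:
B = -35001 (B = -36165 - 1*(-1164) = -36165 + 1164 = -35001)
1/B = 1/(-35001) = -1/35001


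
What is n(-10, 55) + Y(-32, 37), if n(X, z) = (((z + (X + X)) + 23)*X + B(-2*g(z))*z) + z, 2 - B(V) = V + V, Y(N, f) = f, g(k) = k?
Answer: 11722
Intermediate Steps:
B(V) = 2 - 2*V (B(V) = 2 - (V + V) = 2 - 2*V)
n(X, z) = z + X*(23 + z + 2*X) + z*(2 + 4*z) (n(X, z) = (((z + (X + X)) + 23)*X + (2 - (-4)*z)*z) + z = (((z + 2*X) + 23)*X + (2 + 4*z)*z) + z = ((23 + z + 2*X)*X + z*(2 + 4*z)) + z = (X*(23 + z + 2*X) + z*(2 + 4*z)) + z = z + X*(23 + z + 2*X) + z*(2 + 4*z))
n(-10, 55) + Y(-32, 37) = (2*(-10)² + 3*55 + 4*55² + 23*(-10) - 10*55) + 37 = (2*100 + 165 + 4*3025 - 230 - 550) + 37 = (200 + 165 + 12100 - 230 - 550) + 37 = 11685 + 37 = 11722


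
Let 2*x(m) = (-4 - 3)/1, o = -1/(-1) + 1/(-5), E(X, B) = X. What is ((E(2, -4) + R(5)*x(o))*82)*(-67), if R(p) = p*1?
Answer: 85157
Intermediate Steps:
o = ⅘ (o = -1*(-1) + 1*(-⅕) = 1 - ⅕ = ⅘ ≈ 0.80000)
x(m) = -7/2 (x(m) = ((-4 - 3)/1)/2 = (-7*1)/2 = (½)*(-7) = -7/2)
R(p) = p
((E(2, -4) + R(5)*x(o))*82)*(-67) = ((2 + 5*(-7/2))*82)*(-67) = ((2 - 35/2)*82)*(-67) = -31/2*82*(-67) = -1271*(-67) = 85157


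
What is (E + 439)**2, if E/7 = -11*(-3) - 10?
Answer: 360000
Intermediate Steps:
E = 161 (E = 7*(-11*(-3) - 10) = 7*(33 - 10) = 7*23 = 161)
(E + 439)**2 = (161 + 439)**2 = 600**2 = 360000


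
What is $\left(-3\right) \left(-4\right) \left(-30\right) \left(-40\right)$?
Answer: $14400$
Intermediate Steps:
$\left(-3\right) \left(-4\right) \left(-30\right) \left(-40\right) = 12 \left(-30\right) \left(-40\right) = \left(-360\right) \left(-40\right) = 14400$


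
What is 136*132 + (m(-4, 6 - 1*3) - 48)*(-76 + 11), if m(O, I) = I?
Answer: 20877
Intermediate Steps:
136*132 + (m(-4, 6 - 1*3) - 48)*(-76 + 11) = 136*132 + ((6 - 1*3) - 48)*(-76 + 11) = 17952 + ((6 - 3) - 48)*(-65) = 17952 + (3 - 48)*(-65) = 17952 - 45*(-65) = 17952 + 2925 = 20877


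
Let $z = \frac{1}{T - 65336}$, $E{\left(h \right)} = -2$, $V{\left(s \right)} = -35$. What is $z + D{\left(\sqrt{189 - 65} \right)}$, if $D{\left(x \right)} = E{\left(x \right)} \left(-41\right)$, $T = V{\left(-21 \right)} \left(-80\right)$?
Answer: $\frac{5127951}{62536} \approx 82.0$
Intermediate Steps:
$T = 2800$ ($T = \left(-35\right) \left(-80\right) = 2800$)
$D{\left(x \right)} = 82$ ($D{\left(x \right)} = \left(-2\right) \left(-41\right) = 82$)
$z = - \frac{1}{62536}$ ($z = \frac{1}{2800 - 65336} = \frac{1}{-62536} = - \frac{1}{62536} \approx -1.5991 \cdot 10^{-5}$)
$z + D{\left(\sqrt{189 - 65} \right)} = - \frac{1}{62536} + 82 = \frac{5127951}{62536}$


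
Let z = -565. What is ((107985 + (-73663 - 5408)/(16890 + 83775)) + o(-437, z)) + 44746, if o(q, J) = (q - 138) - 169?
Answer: 5099897428/33555 ≈ 1.5199e+5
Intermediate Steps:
o(q, J) = -307 + q (o(q, J) = (-138 + q) - 169 = -307 + q)
((107985 + (-73663 - 5408)/(16890 + 83775)) + o(-437, z)) + 44746 = ((107985 + (-73663 - 5408)/(16890 + 83775)) + (-307 - 437)) + 44746 = ((107985 - 79071/100665) - 744) + 44746 = ((107985 - 79071*1/100665) - 744) + 44746 = ((107985 - 26357/33555) - 744) + 44746 = (3623410318/33555 - 744) + 44746 = 3598445398/33555 + 44746 = 5099897428/33555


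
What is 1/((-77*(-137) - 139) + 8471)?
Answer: 1/18881 ≈ 5.2963e-5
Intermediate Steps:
1/((-77*(-137) - 139) + 8471) = 1/((10549 - 139) + 8471) = 1/(10410 + 8471) = 1/18881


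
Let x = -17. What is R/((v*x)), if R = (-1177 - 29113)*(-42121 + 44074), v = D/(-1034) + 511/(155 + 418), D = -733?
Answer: 1130615626140/520081 ≈ 2.1739e+6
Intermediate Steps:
v = 948383/592482 (v = -733/(-1034) + 511/(155 + 418) = -733*(-1/1034) + 511/573 = 733/1034 + 511*(1/573) = 733/1034 + 511/573 = 948383/592482 ≈ 1.6007)
R = -59156370 (R = -30290*1953 = -59156370)
R/((v*x)) = -59156370/((948383/592482)*(-17)) = -59156370/(-16122511/592482) = -59156370*(-592482/16122511) = 1130615626140/520081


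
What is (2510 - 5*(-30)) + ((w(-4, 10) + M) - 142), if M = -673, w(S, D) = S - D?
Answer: 1831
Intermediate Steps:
(2510 - 5*(-30)) + ((w(-4, 10) + M) - 142) = (2510 - 5*(-30)) + (((-4 - 1*10) - 673) - 142) = (2510 + 150) + (((-4 - 10) - 673) - 142) = 2660 + ((-14 - 673) - 142) = 2660 + (-687 - 142) = 2660 - 829 = 1831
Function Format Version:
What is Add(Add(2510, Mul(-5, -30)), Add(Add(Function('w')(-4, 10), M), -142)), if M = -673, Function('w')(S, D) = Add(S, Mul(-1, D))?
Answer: 1831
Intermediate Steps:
Add(Add(2510, Mul(-5, -30)), Add(Add(Function('w')(-4, 10), M), -142)) = Add(Add(2510, Mul(-5, -30)), Add(Add(Add(-4, Mul(-1, 10)), -673), -142)) = Add(Add(2510, 150), Add(Add(Add(-4, -10), -673), -142)) = Add(2660, Add(Add(-14, -673), -142)) = Add(2660, Add(-687, -142)) = Add(2660, -829) = 1831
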